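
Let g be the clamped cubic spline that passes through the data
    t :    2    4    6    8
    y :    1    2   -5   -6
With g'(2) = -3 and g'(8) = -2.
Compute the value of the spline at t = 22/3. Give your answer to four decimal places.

Put M_i = g'' at the i-th knot. Here h = (2, 2, 2) and Δ = (1/2, -7/2, -1/2), so the interior equations h_(i-1)·M_(i-1) + 2(h_(i-1)+h_i)·M_i + h_i·M_(i+1) = 6(Δ_i − Δ_(i-1)) read
  2·M_0 + 8·M_1 + 2·M_2 = 6(Δ_1 - Δ_0) = -24
  2·M_1 + 8·M_2 + 2·M_3 = 6(Δ_2 - Δ_1) = 18
Clamped end conditions give two more equations: 2h_0·M_0 + h_0·M_1 = 6(Δ_0 - g'(2)) = 21 and h_2·M_2 + 2h_2·M_3 = 6(g'(8) - Δ_2) = -9.
Solving: M_0 = 253/30, M_1 = -191/30, M_2 = 151/30, M_3 = -143/30.
On [6, 8], g(t) = -5 - 34/15·(t - 6) + 151/60·(t - 6)² - 49/60·(t - 6)³.
With (t - 6) = 4/3: g(22/3) = -2221/405.

-5.4840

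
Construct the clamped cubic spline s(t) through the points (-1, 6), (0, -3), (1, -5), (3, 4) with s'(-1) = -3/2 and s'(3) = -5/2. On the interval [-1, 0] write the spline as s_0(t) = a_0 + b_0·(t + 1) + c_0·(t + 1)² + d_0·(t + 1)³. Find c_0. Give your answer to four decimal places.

Write m_i for s''(x_i). With h_i = 1, 1, 2 and divided differences Δ_i = -9, -2, 9/2, the continuity of s' gives the tridiagonal system
  1·m_0 + 4·m_1 + 1·m_2 = 6(Δ_1 - Δ_0) = 42
  1·m_1 + 6·m_2 + 2·m_3 = 6(Δ_2 - Δ_1) = 39
Clamped end conditions give two more equations: 2h_0·m_0 + h_0·m_1 = 6(Δ_0 - s'(-1)) = -45 and h_2·m_2 + 2h_2·m_3 = 6(s'(3) - Δ_2) = -42.
Solving the tridiagonal system: m_0 = -335/11, m_1 = 175/11, m_2 = 97/11, m_3 = -164/11.
On [-1, 0], with s_0(t) = a_0 + b_0·(t + 1) + c_0·(t + 1)² + d_0·(t + 1)³: c_0 = m_0/2 = -335/22, d_0 = (m_1 - m_0)/(6h_0) = 85/11, b_0 = Δ_0 - h_0(2m_0 + m_1)/6 = -3/2.

-15.2273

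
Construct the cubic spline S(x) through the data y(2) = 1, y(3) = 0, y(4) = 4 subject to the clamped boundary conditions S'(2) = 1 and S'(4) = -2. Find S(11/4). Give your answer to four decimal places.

With m_i denoting the second derivative at x_i, h_i = 1, 1, and Δ_i = (y_(i+1) − y_i)/h_i = -1, 4:
  1·m_0 + 4·m_1 + 1·m_2 = 6(Δ_1 - Δ_0) = 30
Clamped end conditions give two more equations: 2h_0·m_0 + h_0·m_1 = 6(Δ_0 - S'(2)) = -12 and h_1·m_1 + 2h_1·m_2 = 6(S'(4) - Δ_1) = -36.
Forward elimination and back-substitution give m_0 = -15, m_1 = 18, m_2 = -27.
On [2, 3], S(x) = 1 + 1·(x - 2) - 15/2·(x - 2)² + 11/2·(x - 2)³.
With (x - 2) = 3/4: S(11/4) = -19/128.

-0.1484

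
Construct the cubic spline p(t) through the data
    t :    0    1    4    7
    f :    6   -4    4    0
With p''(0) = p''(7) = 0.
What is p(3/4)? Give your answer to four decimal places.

-2.1185

Let σ_i = p''(x_i). Step sizes h_i = 1, 3, 3; slopes of the chords Δ_i = (y_(i+1) - y_i)/h_i = -10, 8/3, -4/3.
  1·σ_0 + 8·σ_1 + 3·σ_2 = 6(Δ_1 - Δ_0) = 76
  3·σ_1 + 12·σ_2 + 3·σ_3 = 6(Δ_2 - Δ_1) = -24
Natural end conditions: σ_0 = σ_3 = 0.
Solving the tridiagonal system: σ_0 = 0, σ_1 = 328/29, σ_2 = -140/29, σ_3 = 0.
On [0, 1], p(t) = 6 - 1034/87·t + 0·t² + 164/87·t³.
With t = 3/4: p(3/4) = -983/464.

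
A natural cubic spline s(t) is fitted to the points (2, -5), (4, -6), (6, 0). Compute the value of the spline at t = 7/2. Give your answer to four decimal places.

Let M_i = s''(x_i). Step sizes h_i = 2, 2; slopes of the chords Δ_i = (y_(i+1) - y_i)/h_i = -1/2, 3.
  2·M_0 + 8·M_1 + 2·M_2 = 6(Δ_1 - Δ_0) = 21
Natural end conditions: M_0 = M_2 = 0.
Solving the tridiagonal system: M_0 = 0, M_1 = 21/8, M_2 = 0.
On [2, 4], s(t) = -5 - 11/8·(t - 2) + 0·(t - 2)² + 7/32·(t - 2)³.
With (t - 2) = 3/2: s(7/2) = -1619/256.

-6.3242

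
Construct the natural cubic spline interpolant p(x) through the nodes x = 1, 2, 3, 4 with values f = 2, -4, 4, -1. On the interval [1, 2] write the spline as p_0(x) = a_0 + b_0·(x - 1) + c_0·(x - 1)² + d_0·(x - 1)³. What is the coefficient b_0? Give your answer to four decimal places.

-10.6000

Write M_i for p''(x_i). With h_i = 1, 1, 1 and divided differences Δ_i = -6, 8, -5, the continuity of p' gives the tridiagonal system
  1·M_0 + 4·M_1 + 1·M_2 = 6(Δ_1 - Δ_0) = 84
  1·M_1 + 4·M_2 + 1·M_3 = 6(Δ_2 - Δ_1) = -78
Natural end conditions: M_0 = M_3 = 0.
Solving: M_0 = 0, M_1 = 138/5, M_2 = -132/5, M_3 = 0.
On [1, 2], with p_0(x) = a_0 + b_0·(x - 1) + c_0·(x - 1)² + d_0·(x - 1)³: c_0 = M_0/2 = 0, d_0 = (M_1 - M_0)/(6h_0) = 23/5, b_0 = Δ_0 - h_0(2M_0 + M_1)/6 = -53/5.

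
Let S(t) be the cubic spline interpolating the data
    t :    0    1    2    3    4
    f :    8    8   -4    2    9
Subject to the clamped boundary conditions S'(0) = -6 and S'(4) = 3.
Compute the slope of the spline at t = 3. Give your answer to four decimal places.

Write M_i for S''(x_i). With h_i = 1, 1, 1, 1 and divided differences Δ_i = 0, -12, 6, 7, the continuity of S' gives the tridiagonal system
  1·M_0 + 4·M_1 + 1·M_2 = 6(Δ_1 - Δ_0) = -72
  1·M_1 + 4·M_2 + 1·M_3 = 6(Δ_2 - Δ_1) = 108
  1·M_2 + 4·M_3 + 1·M_4 = 6(Δ_3 - Δ_2) = 6
Clamped end conditions give two more equations: 2h_0·M_0 + h_0·M_1 = 6(Δ_0 - S'(0)) = 36 and h_3·M_3 + 2h_3·M_4 = 6(S'(4) - Δ_3) = -24.
Forward elimination and back-substitution give M_0 = 507/14, M_1 = -255/7, M_2 = 75/2, M_3 = -39/7, M_4 = -129/14.
On [3, 4], S'(t) = b_3 + 2c_3·(t - 3) + 3d_3·(t - 3)² with b_3 = Δ_3 - h_3(2M_3 + M_4)/6 = 291/28, c_3 = M_3/2 = -39/14, d_3 = (M_4 - M_3)/(6h_3) = -17/28. So S'(3) = 291/28.

10.3929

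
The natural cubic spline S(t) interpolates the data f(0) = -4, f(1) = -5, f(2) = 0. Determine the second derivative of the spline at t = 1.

9

With M_i denoting the second derivative at x_i, h_i = 1, 1, and Δ_i = (y_(i+1) − y_i)/h_i = -1, 5:
  1·M_0 + 4·M_1 + 1·M_2 = 6(Δ_1 - Δ_0) = 36
Natural end conditions: M_0 = M_2 = 0.
Solving the tridiagonal system: M_0 = 0, M_1 = 9, M_2 = 0.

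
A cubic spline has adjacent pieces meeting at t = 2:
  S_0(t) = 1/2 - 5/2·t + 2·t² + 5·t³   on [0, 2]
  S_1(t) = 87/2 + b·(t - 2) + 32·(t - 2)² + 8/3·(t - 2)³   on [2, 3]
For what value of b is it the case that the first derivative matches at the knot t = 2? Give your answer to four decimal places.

65.5000

S_0'(t) = -5/2 + 4·t + 15·t², so S_0'(2) = 131/2. On the right, S_1'(2) = b, so b = 131/2.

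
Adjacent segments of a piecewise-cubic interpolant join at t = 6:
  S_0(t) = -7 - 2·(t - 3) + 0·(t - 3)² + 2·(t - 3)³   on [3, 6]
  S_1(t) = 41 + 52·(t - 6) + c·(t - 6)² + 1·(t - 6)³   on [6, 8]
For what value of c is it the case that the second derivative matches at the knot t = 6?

18

S_0''(t) = 0 + 12·(t - 3), so S_0''(6) = 36. On the right, S_1''(6) = 2c, so c = 18.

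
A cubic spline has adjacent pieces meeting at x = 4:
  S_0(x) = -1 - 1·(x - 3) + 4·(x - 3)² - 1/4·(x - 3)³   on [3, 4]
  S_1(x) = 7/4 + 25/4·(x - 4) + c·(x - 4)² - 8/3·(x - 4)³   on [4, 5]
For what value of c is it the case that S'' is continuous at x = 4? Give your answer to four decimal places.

3.2500

S_0''(x) = 8 - 3/2·(x - 3), so S_0''(4) = 13/2. On the right, S_1''(4) = 2c, so c = 13/4.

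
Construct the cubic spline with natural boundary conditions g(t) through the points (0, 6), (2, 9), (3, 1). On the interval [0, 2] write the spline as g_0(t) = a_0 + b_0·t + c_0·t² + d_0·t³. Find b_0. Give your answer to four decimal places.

Let M_i = g''(x_i). Step sizes h_i = 2, 1; slopes of the chords Δ_i = (y_(i+1) - y_i)/h_i = 3/2, -8.
  2·M_0 + 6·M_1 + 1·M_2 = 6(Δ_1 - Δ_0) = -57
Natural end conditions: M_0 = M_2 = 0.
Solving: M_0 = 0, M_1 = -19/2, M_2 = 0.
On [0, 2], with g_0(t) = a_0 + b_0·t + c_0·t² + d_0·t³: c_0 = M_0/2 = 0, d_0 = (M_1 - M_0)/(6h_0) = -19/24, b_0 = Δ_0 - h_0(2M_0 + M_1)/6 = 14/3.

4.6667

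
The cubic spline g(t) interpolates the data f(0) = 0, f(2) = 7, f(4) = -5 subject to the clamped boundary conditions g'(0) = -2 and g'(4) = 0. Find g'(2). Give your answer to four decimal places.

With M_i denoting the second derivative at x_i, h_i = 2, 2, and Δ_i = (y_(i+1) − y_i)/h_i = 7/2, -6:
  2·M_0 + 8·M_1 + 2·M_2 = 6(Δ_1 - Δ_0) = -57
Clamped end conditions give two more equations: 2h_0·M_0 + h_0·M_1 = 6(Δ_0 - g'(0)) = 33 and h_1·M_1 + 2h_1·M_2 = 6(g'(4) - Δ_1) = 36.
Solving the tridiagonal system: M_0 = 127/8, M_1 = -61/4, M_2 = 133/8.
On [2, 4], g'(t) = b_1 + 2c_1·(t - 2) + 3d_1·(t - 2)² with b_1 = Δ_1 - h_1(2M_1 + M_2)/6 = -11/8, c_1 = M_1/2 = -61/8, d_1 = (M_2 - M_1)/(6h_1) = 85/32. So g'(2) = -11/8.

-1.3750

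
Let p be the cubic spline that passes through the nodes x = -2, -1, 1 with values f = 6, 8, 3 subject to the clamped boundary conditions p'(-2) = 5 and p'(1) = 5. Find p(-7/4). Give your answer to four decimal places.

7.0977

Let σ_i = p''(x_i). Step sizes h_i = 1, 2; slopes of the chords Δ_i = (y_(i+1) - y_i)/h_i = 2, -5/2.
  1·σ_0 + 6·σ_1 + 2·σ_2 = 6(Δ_1 - Δ_0) = -27
Clamped end conditions give two more equations: 2h_0·σ_0 + h_0·σ_1 = 6(Δ_0 - p'(-2)) = -18 and h_1·σ_1 + 2h_1·σ_2 = 6(p'(1) - Δ_1) = 45.
Hence σ_0 = -9/2, σ_1 = -9, σ_2 = 63/4.
On [-2, -1], p(x) = 6 + 5·(x + 2) - 9/4·(x + 2)² - 3/4·(x + 2)³.
With (x + 2) = 1/4: p(-7/4) = 1817/256.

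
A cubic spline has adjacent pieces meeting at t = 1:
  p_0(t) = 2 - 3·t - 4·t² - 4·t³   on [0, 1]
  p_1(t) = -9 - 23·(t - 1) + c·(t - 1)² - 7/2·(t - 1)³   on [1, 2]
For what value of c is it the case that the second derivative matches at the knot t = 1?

-16

p_0''(t) = -8 - 24·t, so p_0''(1) = -32. On the right, p_1''(1) = 2c, so c = -16.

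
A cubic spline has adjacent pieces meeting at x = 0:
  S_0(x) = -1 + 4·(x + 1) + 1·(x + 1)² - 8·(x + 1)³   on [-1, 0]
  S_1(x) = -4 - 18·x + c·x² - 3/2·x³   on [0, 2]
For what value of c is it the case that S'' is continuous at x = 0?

-23

S_0''(x) = 2 - 48·(x + 1), so S_0''(0) = -46. On the right, S_1''(0) = 2c, so c = -23.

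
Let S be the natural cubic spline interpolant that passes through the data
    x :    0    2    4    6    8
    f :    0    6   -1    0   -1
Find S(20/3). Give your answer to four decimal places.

Write σ_i for S''(x_i). With h_i = 2, 2, 2, 2 and divided differences Δ_i = 3, -7/2, 1/2, -1/2, the continuity of S' gives the tridiagonal system
  2·σ_0 + 8·σ_1 + 2·σ_2 = 6(Δ_1 - Δ_0) = -39
  2·σ_1 + 8·σ_2 + 2·σ_3 = 6(Δ_2 - Δ_1) = 24
  2·σ_2 + 8·σ_3 + 2·σ_4 = 6(Δ_3 - Δ_2) = -6
Natural end conditions: σ_0 = σ_4 = 0.
Hence σ_0 = 0, σ_1 = -687/112, σ_2 = 141/28, σ_3 = -225/112, σ_4 = 0.
On [6, 8], S(x) = 0 + 47/56·(x - 6) - 225/224·(x - 6)² + 75/448·(x - 6)³.
With (x - 6) = 2/3: S(20/3) = 41/252.

0.1627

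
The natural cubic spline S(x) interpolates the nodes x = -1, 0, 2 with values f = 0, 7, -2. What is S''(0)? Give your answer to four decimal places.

-11.5000

Put M_i = S'' at the i-th knot. Here h = (1, 2) and Δ = (7, -9/2), so the interior equations h_(i-1)·M_(i-1) + 2(h_(i-1)+h_i)·M_i + h_i·M_(i+1) = 6(Δ_i − Δ_(i-1)) read
  1·M_0 + 6·M_1 + 2·M_2 = 6(Δ_1 - Δ_0) = -69
Natural end conditions: M_0 = M_2 = 0.
Solving: M_0 = 0, M_1 = -23/2, M_2 = 0.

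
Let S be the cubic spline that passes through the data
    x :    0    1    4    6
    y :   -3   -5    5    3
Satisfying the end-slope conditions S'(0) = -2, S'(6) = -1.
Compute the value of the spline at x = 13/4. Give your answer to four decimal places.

Let m_i = S''(x_i). Step sizes h_i = 1, 3, 2; slopes of the chords Δ_i = (y_(i+1) - y_i)/h_i = -2, 10/3, -1.
  1·m_0 + 8·m_1 + 3·m_2 = 6(Δ_1 - Δ_0) = 32
  3·m_1 + 10·m_2 + 2·m_3 = 6(Δ_2 - Δ_1) = -26
Clamped end conditions give two more equations: 2h_0·m_0 + h_0·m_1 = 6(Δ_0 - S'(0)) = 0 and h_2·m_2 + 2h_2·m_3 = 6(S'(6) - Δ_2) = 0.
Hence m_0 = -122/39, m_1 = 244/39, m_2 = -194/39, m_3 = 97/39.
On [1, 4], S(x) = -5 - 17/39·(x - 1) + 122/39·(x - 1)² - 73/117·(x - 1)³.
With (x - 1) = 9/4: S(13/4) = 2287/832.

2.7488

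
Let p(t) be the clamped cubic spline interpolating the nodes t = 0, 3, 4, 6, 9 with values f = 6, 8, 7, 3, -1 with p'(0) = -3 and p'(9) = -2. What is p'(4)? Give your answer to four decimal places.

-1.7778

Put m_i = p'' at the i-th knot. Here h = (3, 1, 2, 3) and Δ = (2/3, -1, -2, -4/3), so the interior equations h_(i-1)·m_(i-1) + 2(h_(i-1)+h_i)·m_i + h_i·m_(i+1) = 6(Δ_i − Δ_(i-1)) read
  3·m_0 + 8·m_1 + 1·m_2 = 6(Δ_1 - Δ_0) = -10
  1·m_1 + 6·m_2 + 2·m_3 = 6(Δ_2 - Δ_1) = -6
  2·m_2 + 10·m_3 + 3·m_4 = 6(Δ_3 - Δ_2) = 4
Clamped end conditions give two more equations: 2h_0·m_0 + h_0·m_1 = 6(Δ_0 - p'(0)) = 22 and h_3·m_3 + 2h_3·m_4 = 6(p'(9) - Δ_3) = -4.
Solving: m_0 = 47/9, m_1 = -28/9, m_2 = -7/9, m_3 = 8/9, m_4 = -10/9.
On [4, 6], p'(t) = b_2 + 2c_2·(t - 4) + 3d_2·(t - 4)² with b_2 = Δ_2 - h_2(2m_2 + m_3)/6 = -16/9, c_2 = m_2/2 = -7/18, d_2 = (m_3 - m_2)/(6h_2) = 5/36. So p'(4) = -16/9.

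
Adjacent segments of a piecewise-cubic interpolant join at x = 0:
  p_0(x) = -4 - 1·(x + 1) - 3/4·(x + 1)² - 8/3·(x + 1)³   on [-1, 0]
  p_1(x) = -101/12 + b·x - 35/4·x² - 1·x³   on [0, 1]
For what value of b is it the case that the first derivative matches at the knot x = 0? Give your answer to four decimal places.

-10.5000

p_0'(x) = -1 - 3/2·(x + 1) - 8·(x + 1)², so p_0'(0) = -21/2. On the right, p_1'(0) = b, so b = -21/2.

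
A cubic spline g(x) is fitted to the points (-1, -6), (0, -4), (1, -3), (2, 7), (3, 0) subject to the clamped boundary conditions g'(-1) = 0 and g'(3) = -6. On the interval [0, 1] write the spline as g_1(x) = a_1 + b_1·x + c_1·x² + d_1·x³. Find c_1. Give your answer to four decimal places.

With σ_i denoting the second derivative at x_i, h_i = 1, 1, 1, 1, and Δ_i = (y_(i+1) − y_i)/h_i = 2, 1, 10, -7:
  1·σ_0 + 4·σ_1 + 1·σ_2 = 6(Δ_1 - Δ_0) = -6
  1·σ_1 + 4·σ_2 + 1·σ_3 = 6(Δ_2 - Δ_1) = 54
  1·σ_2 + 4·σ_3 + 1·σ_4 = 6(Δ_3 - Δ_2) = -102
Clamped end conditions give two more equations: 2h_0·σ_0 + h_0·σ_1 = 6(Δ_0 - g'(-1)) = 12 and h_3·σ_3 + 2h_3·σ_4 = 6(g'(3) - Δ_3) = 6.
Solving: σ_0 = 159/14, σ_1 = -75/7, σ_2 = 51/2, σ_3 = -261/7, σ_4 = 303/14.
On [0, 1], with g_1(x) = a_1 + b_1·x + c_1·x² + d_1·x³: c_1 = σ_1/2 = -75/14, d_1 = (σ_2 - σ_1)/(6h_1) = 169/28, b_1 = Δ_1 - h_1(2σ_1 + σ_2)/6 = 9/28.

-5.3571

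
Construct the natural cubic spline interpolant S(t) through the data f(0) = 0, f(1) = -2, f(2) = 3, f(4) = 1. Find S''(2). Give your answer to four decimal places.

Let M_i = S''(x_i). Step sizes h_i = 1, 1, 2; slopes of the chords Δ_i = (y_(i+1) - y_i)/h_i = -2, 5, -1.
  1·M_0 + 4·M_1 + 1·M_2 = 6(Δ_1 - Δ_0) = 42
  1·M_1 + 6·M_2 + 2·M_3 = 6(Δ_2 - Δ_1) = -36
Natural end conditions: M_0 = M_3 = 0.
Hence M_0 = 0, M_1 = 288/23, M_2 = -186/23, M_3 = 0.

-8.0870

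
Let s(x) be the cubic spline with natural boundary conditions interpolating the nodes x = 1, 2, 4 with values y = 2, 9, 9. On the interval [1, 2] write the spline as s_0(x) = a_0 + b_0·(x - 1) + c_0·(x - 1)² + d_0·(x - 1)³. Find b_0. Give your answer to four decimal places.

Put M_i = s'' at the i-th knot. Here h = (1, 2) and Δ = (7, 0), so the interior equations h_(i-1)·M_(i-1) + 2(h_(i-1)+h_i)·M_i + h_i·M_(i+1) = 6(Δ_i − Δ_(i-1)) read
  1·M_0 + 6·M_1 + 2·M_2 = 6(Δ_1 - Δ_0) = -42
Natural end conditions: M_0 = M_2 = 0.
Solving: M_0 = 0, M_1 = -7, M_2 = 0.
On [1, 2], with s_0(x) = a_0 + b_0·(x - 1) + c_0·(x - 1)² + d_0·(x - 1)³: c_0 = M_0/2 = 0, d_0 = (M_1 - M_0)/(6h_0) = -7/6, b_0 = Δ_0 - h_0(2M_0 + M_1)/6 = 49/6.

8.1667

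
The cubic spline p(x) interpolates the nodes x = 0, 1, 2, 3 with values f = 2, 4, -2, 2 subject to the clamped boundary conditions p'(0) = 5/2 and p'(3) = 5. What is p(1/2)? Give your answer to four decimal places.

3.7042

Put m_i = p'' at the i-th knot. Here h = (1, 1, 1) and Δ = (2, -6, 4), so the interior equations h_(i-1)·m_(i-1) + 2(h_(i-1)+h_i)·m_i + h_i·m_(i+1) = 6(Δ_i − Δ_(i-1)) read
  1·m_0 + 4·m_1 + 1·m_2 = 6(Δ_1 - Δ_0) = -48
  1·m_1 + 4·m_2 + 1·m_3 = 6(Δ_2 - Δ_1) = 60
Clamped end conditions give two more equations: 2h_0·m_0 + h_0·m_1 = 6(Δ_0 - p'(0)) = -3 and h_2·m_2 + 2h_2·m_3 = 6(p'(3) - Δ_2) = 6.
Hence m_0 = 124/15, m_1 = -293/15, m_2 = 328/15, m_3 = -119/15.
On [0, 1], p(x) = 2 + 5/2·x + 62/15·x² - 139/30·x³.
With x = 1/2: p(1/2) = 889/240.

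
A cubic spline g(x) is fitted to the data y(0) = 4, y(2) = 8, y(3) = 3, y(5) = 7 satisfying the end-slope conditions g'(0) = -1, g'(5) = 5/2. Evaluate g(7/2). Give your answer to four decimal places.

2.3975

Put m_i = g'' at the i-th knot. Here h = (2, 1, 2) and Δ = (2, -5, 2), so the interior equations h_(i-1)·m_(i-1) + 2(h_(i-1)+h_i)·m_i + h_i·m_(i+1) = 6(Δ_i − Δ_(i-1)) read
  2·m_0 + 6·m_1 + 1·m_2 = 6(Δ_1 - Δ_0) = -42
  1·m_1 + 6·m_2 + 2·m_3 = 6(Δ_2 - Δ_1) = 42
Clamped end conditions give two more equations: 2h_0·m_0 + h_0·m_1 = 6(Δ_0 - g'(0)) = 18 and h_2·m_2 + 2h_2·m_3 = 6(g'(5) - Δ_2) = 3.
Solving the tridiagonal system: m_0 = 341/32, m_1 = -197/16, m_2 = 169/16, m_3 = -145/32.
On [3, 5], g(x) = 3 - 113/32·(x - 3) + 169/32·(x - 3)² - 161/128·(x - 3)³.
With (x - 3) = 1/2: g(7/2) = 2455/1024.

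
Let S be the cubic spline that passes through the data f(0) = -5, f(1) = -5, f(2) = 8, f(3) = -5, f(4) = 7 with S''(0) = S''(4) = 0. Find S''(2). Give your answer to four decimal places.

Let m_i = S''(x_i). Step sizes h_i = 1, 1, 1, 1; slopes of the chords Δ_i = (y_(i+1) - y_i)/h_i = 0, 13, -13, 12.
  1·m_0 + 4·m_1 + 1·m_2 = 6(Δ_1 - Δ_0) = 78
  1·m_1 + 4·m_2 + 1·m_3 = 6(Δ_2 - Δ_1) = -156
  1·m_2 + 4·m_3 + 1·m_4 = 6(Δ_3 - Δ_2) = 150
Natural end conditions: m_0 = m_4 = 0.
Forward elimination and back-substitution give m_0 = 0, m_1 = 243/7, m_2 = -426/7, m_3 = 369/7, m_4 = 0.

-60.8571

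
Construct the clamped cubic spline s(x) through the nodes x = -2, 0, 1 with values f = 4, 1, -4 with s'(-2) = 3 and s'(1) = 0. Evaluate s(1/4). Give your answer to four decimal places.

Let m_i = s''(x_i). Step sizes h_i = 2, 1; slopes of the chords Δ_i = (y_(i+1) - y_i)/h_i = -3/2, -5.
  2·m_0 + 6·m_1 + 1·m_2 = 6(Δ_1 - Δ_0) = -21
Clamped end conditions give two more equations: 2h_0·m_0 + h_0·m_1 = 6(Δ_0 - s'(-2)) = -27 and h_1·m_1 + 2h_1·m_2 = 6(s'(1) - Δ_1) = 30.
Solving: m_0 = -17/4, m_1 = -5, m_2 = 35/2.
On [0, 1], s(x) = 1 - 25/4·x - 5/2·x² + 15/4·x³.
With x = 1/4: s(1/4) = -169/256.

-0.6602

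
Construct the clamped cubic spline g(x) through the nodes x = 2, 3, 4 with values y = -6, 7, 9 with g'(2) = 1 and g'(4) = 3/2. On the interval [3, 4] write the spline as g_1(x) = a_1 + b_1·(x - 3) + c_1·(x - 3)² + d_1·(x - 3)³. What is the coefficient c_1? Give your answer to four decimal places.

-16.7500

With σ_i denoting the second derivative at x_i, h_i = 1, 1, and Δ_i = (y_(i+1) − y_i)/h_i = 13, 2:
  1·σ_0 + 4·σ_1 + 1·σ_2 = 6(Δ_1 - Δ_0) = -66
Clamped end conditions give two more equations: 2h_0·σ_0 + h_0·σ_1 = 6(Δ_0 - g'(2)) = 72 and h_1·σ_1 + 2h_1·σ_2 = 6(g'(4) - Δ_1) = -3.
Solving the tridiagonal system: σ_0 = 211/4, σ_1 = -67/2, σ_2 = 61/4.
On [3, 4], with g_1(x) = a_1 + b_1·(x - 3) + c_1·(x - 3)² + d_1·(x - 3)³: c_1 = σ_1/2 = -67/4, d_1 = (σ_2 - σ_1)/(6h_1) = 65/8, b_1 = Δ_1 - h_1(2σ_1 + σ_2)/6 = 85/8.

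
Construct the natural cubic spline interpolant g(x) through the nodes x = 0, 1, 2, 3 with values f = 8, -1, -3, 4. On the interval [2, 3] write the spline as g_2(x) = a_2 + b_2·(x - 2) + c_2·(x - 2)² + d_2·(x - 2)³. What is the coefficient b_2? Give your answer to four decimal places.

With M_i denoting the second derivative at x_i, h_i = 1, 1, 1, and Δ_i = (y_(i+1) − y_i)/h_i = -9, -2, 7:
  1·M_0 + 4·M_1 + 1·M_2 = 6(Δ_1 - Δ_0) = 42
  1·M_1 + 4·M_2 + 1·M_3 = 6(Δ_2 - Δ_1) = 54
Natural end conditions: M_0 = M_3 = 0.
Forward elimination and back-substitution give M_0 = 0, M_1 = 38/5, M_2 = 58/5, M_3 = 0.
On [2, 3], with g_2(x) = a_2 + b_2·(x - 2) + c_2·(x - 2)² + d_2·(x - 2)³: c_2 = M_2/2 = 29/5, d_2 = (M_3 - M_2)/(6h_2) = -29/15, b_2 = Δ_2 - h_2(2M_2 + M_3)/6 = 47/15.

3.1333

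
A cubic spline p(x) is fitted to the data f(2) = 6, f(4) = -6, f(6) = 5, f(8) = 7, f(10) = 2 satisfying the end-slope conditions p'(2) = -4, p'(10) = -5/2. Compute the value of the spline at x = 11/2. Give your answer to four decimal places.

1.6532

Let M_i = p''(x_i). Step sizes h_i = 2, 2, 2, 2; slopes of the chords Δ_i = (y_(i+1) - y_i)/h_i = -6, 11/2, 1, -5/2.
  2·M_0 + 8·M_1 + 2·M_2 = 6(Δ_1 - Δ_0) = 69
  2·M_1 + 8·M_2 + 2·M_3 = 6(Δ_2 - Δ_1) = -27
  2·M_2 + 8·M_3 + 2·M_4 = 6(Δ_3 - Δ_2) = -21
Clamped end conditions give two more equations: 2h_0·M_0 + h_0·M_1 = 6(Δ_0 - p'(2)) = -12 and h_3·M_3 + 2h_3·M_4 = 6(p'(10) - Δ_3) = 0.
Forward elimination and back-substitution give M_0 = -1035/112, M_1 = 699/56, M_2 = -99/16, M_3 = -69/56, M_4 = 69/112.
On [4, 6], p(x) = -6 - 85/112·(x - 4) + 699/112·(x - 4)² - 697/448·(x - 4)³.
With (x - 4) = 3/2: p(11/2) = 5925/3584.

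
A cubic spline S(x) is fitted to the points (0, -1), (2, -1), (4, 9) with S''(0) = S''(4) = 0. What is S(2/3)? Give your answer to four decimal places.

-1.7407

Put M_i = S'' at the i-th knot. Here h = (2, 2) and Δ = (0, 5), so the interior equations h_(i-1)·M_(i-1) + 2(h_(i-1)+h_i)·M_i + h_i·M_(i+1) = 6(Δ_i − Δ_(i-1)) read
  2·M_0 + 8·M_1 + 2·M_2 = 6(Δ_1 - Δ_0) = 30
Natural end conditions: M_0 = M_2 = 0.
Hence M_0 = 0, M_1 = 15/4, M_2 = 0.
On [0, 2], S(x) = -1 - 5/4·x + 0·x² + 5/16·x³.
With x = 2/3: S(2/3) = -47/27.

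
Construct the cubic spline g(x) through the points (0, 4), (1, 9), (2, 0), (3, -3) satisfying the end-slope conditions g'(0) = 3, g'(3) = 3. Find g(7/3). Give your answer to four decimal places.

Put σ_i = g'' at the i-th knot. Here h = (1, 1, 1) and Δ = (5, -9, -3), so the interior equations h_(i-1)·σ_(i-1) + 2(h_(i-1)+h_i)·σ_i + h_i·σ_(i+1) = 6(Δ_i − Δ_(i-1)) read
  1·σ_0 + 4·σ_1 + 1·σ_2 = 6(Δ_1 - Δ_0) = -84
  1·σ_1 + 4·σ_2 + 1·σ_3 = 6(Δ_2 - Δ_1) = 36
Clamped end conditions give two more equations: 2h_0·σ_0 + h_0·σ_1 = 6(Δ_0 - g'(0)) = 12 and h_2·σ_2 + 2h_2·σ_3 = 6(g'(3) - Δ_2) = 36.
Solving the tridiagonal system: σ_0 = 104/5, σ_1 = -148/5, σ_2 = 68/5, σ_3 = 56/5.
On [2, 3], g(x) = 0 - 47/5·(x - 2) + 34/5·(x - 2)² - 2/5·(x - 2)³.
With (x - 2) = 1/3: g(7/3) = -323/135.

-2.3926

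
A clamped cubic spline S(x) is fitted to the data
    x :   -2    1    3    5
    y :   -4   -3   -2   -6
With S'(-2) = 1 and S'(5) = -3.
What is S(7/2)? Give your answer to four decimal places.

Put m_i = S'' at the i-th knot. Here h = (3, 2, 2) and Δ = (1/3, 1/2, -2), so the interior equations h_(i-1)·m_(i-1) + 2(h_(i-1)+h_i)·m_i + h_i·m_(i+1) = 6(Δ_i − Δ_(i-1)) read
  3·m_0 + 10·m_1 + 2·m_2 = 6(Δ_1 - Δ_0) = 1
  2·m_1 + 8·m_2 + 2·m_3 = 6(Δ_2 - Δ_1) = -15
Clamped end conditions give two more equations: 2h_0·m_0 + h_0·m_1 = 6(Δ_0 - S'(-2)) = -4 and h_2·m_2 + 2h_2·m_3 = 6(S'(5) - Δ_2) = -6.
Forward elimination and back-substitution give m_0 = -119/111, m_1 = 30/37, m_2 = -72/37, m_3 = -39/74.
On [3, 5], S(x) = -2 - 39/74·(x - 3) - 36/37·(x - 3)² + 35/296·(x - 3)³.
With (x - 3) = 1/2: S(7/2) = -5901/2368.

-2.4920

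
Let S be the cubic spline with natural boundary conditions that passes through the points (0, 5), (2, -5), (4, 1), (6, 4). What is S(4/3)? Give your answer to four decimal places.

-3.3210

With M_i denoting the second derivative at x_i, h_i = 2, 2, 2, and Δ_i = (y_(i+1) − y_i)/h_i = -5, 3, 3/2:
  2·M_0 + 8·M_1 + 2·M_2 = 6(Δ_1 - Δ_0) = 48
  2·M_1 + 8·M_2 + 2·M_3 = 6(Δ_2 - Δ_1) = -9
Natural end conditions: M_0 = M_3 = 0.
Hence M_0 = 0, M_1 = 67/10, M_2 = -14/5, M_3 = 0.
On [0, 2], S(x) = 5 - 217/30·x + 0·x² + 67/120·x³.
With x = 4/3: S(4/3) = -269/81.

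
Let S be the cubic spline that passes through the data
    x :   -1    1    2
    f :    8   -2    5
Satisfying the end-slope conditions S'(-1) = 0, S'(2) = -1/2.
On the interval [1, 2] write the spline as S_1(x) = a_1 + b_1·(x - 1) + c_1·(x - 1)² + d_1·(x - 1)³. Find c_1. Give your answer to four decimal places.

12.1667

Write M_i for S''(x_i). With h_i = 2, 1 and divided differences Δ_i = -5, 7, the continuity of S' gives the tridiagonal system
  2·M_0 + 6·M_1 + 1·M_2 = 6(Δ_1 - Δ_0) = 72
Clamped end conditions give two more equations: 2h_0·M_0 + h_0·M_1 = 6(Δ_0 - S'(-1)) = -30 and h_1·M_1 + 2h_1·M_2 = 6(S'(2) - Δ_1) = -45.
Hence M_0 = -59/3, M_1 = 73/3, M_2 = -104/3.
On [1, 2], with S_1(x) = a_1 + b_1·(x - 1) + c_1·(x - 1)² + d_1·(x - 1)³: c_1 = M_1/2 = 73/6, d_1 = (M_2 - M_1)/(6h_1) = -59/6, b_1 = Δ_1 - h_1(2M_1 + M_2)/6 = 14/3.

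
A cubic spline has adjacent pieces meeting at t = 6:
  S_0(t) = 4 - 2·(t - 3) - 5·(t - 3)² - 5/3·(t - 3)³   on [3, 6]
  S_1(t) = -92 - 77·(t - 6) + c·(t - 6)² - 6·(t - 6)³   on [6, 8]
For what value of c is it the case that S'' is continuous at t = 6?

-20

S_0''(t) = -10 - 10·(t - 3), so S_0''(6) = -40. On the right, S_1''(6) = 2c, so c = -20.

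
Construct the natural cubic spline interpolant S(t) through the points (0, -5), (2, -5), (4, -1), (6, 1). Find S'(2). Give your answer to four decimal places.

1.2000

Put σ_i = S'' at the i-th knot. Here h = (2, 2, 2) and Δ = (0, 2, 1), so the interior equations h_(i-1)·σ_(i-1) + 2(h_(i-1)+h_i)·σ_i + h_i·σ_(i+1) = 6(Δ_i − Δ_(i-1)) read
  2·σ_0 + 8·σ_1 + 2·σ_2 = 6(Δ_1 - Δ_0) = 12
  2·σ_1 + 8·σ_2 + 2·σ_3 = 6(Δ_2 - Δ_1) = -6
Natural end conditions: σ_0 = σ_3 = 0.
Solving: σ_0 = 0, σ_1 = 9/5, σ_2 = -6/5, σ_3 = 0.
On [2, 4], S'(t) = b_1 + 2c_1·(t - 2) + 3d_1·(t - 2)² with b_1 = Δ_1 - h_1(2σ_1 + σ_2)/6 = 6/5, c_1 = σ_1/2 = 9/10, d_1 = (σ_2 - σ_1)/(6h_1) = -1/4. So S'(2) = 6/5.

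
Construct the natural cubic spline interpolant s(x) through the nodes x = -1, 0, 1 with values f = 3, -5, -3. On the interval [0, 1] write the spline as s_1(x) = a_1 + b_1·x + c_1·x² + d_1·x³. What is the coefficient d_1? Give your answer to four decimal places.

-2.5000

Put M_i = s'' at the i-th knot. Here h = (1, 1) and Δ = (-8, 2), so the interior equations h_(i-1)·M_(i-1) + 2(h_(i-1)+h_i)·M_i + h_i·M_(i+1) = 6(Δ_i − Δ_(i-1)) read
  1·M_0 + 4·M_1 + 1·M_2 = 6(Δ_1 - Δ_0) = 60
Natural end conditions: M_0 = M_2 = 0.
Solving: M_0 = 0, M_1 = 15, M_2 = 0.
On [0, 1], with s_1(x) = a_1 + b_1·x + c_1·x² + d_1·x³: c_1 = M_1/2 = 15/2, d_1 = (M_2 - M_1)/(6h_1) = -5/2, b_1 = Δ_1 - h_1(2M_1 + M_2)/6 = -3.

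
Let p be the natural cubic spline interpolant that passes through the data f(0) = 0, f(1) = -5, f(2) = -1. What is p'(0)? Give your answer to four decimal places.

Put σ_i = p'' at the i-th knot. Here h = (1, 1) and Δ = (-5, 4), so the interior equations h_(i-1)·σ_(i-1) + 2(h_(i-1)+h_i)·σ_i + h_i·σ_(i+1) = 6(Δ_i − Δ_(i-1)) read
  1·σ_0 + 4·σ_1 + 1·σ_2 = 6(Δ_1 - Δ_0) = 54
Natural end conditions: σ_0 = σ_2 = 0.
Forward elimination and back-substitution give σ_0 = 0, σ_1 = 27/2, σ_2 = 0.
On [0, 1], p'(t) = b_0 + 2c_0·t + 3d_0·t² with b_0 = Δ_0 - h_0(2σ_0 + σ_1)/6 = -29/4, c_0 = σ_0/2 = 0, d_0 = (σ_1 - σ_0)/(6h_0) = 9/4. So p'(0) = -29/4.

-7.2500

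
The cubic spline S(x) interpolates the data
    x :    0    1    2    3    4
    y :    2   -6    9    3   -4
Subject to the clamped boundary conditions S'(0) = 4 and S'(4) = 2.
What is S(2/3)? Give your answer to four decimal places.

-3.9101

Write M_i for S''(x_i). With h_i = 1, 1, 1, 1 and divided differences Δ_i = -8, 15, -6, -7, the continuity of S' gives the tridiagonal system
  1·M_0 + 4·M_1 + 1·M_2 = 6(Δ_1 - Δ_0) = 138
  1·M_1 + 4·M_2 + 1·M_3 = 6(Δ_2 - Δ_1) = -126
  1·M_2 + 4·M_3 + 1·M_4 = 6(Δ_3 - Δ_2) = -6
Clamped end conditions give two more equations: 2h_0·M_0 + h_0·M_1 = 6(Δ_0 - S'(0)) = -72 and h_3·M_3 + 2h_3·M_4 = 6(S'(4) - Δ_3) = 54.
Solving: M_0 = -949/14, M_1 = 445/7, M_2 = -97/2, M_3 = 31/7, M_4 = 347/14.
On [0, 1], S(x) = 2 + 4·x - 949/28·x² + 613/28·x³.
With x = 2/3: S(2/3) = -739/189.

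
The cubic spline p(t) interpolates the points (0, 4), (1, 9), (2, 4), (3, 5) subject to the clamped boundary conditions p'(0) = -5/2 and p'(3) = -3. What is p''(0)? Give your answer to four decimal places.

37.4667

Put M_i = p'' at the i-th knot. Here h = (1, 1, 1) and Δ = (5, -5, 1), so the interior equations h_(i-1)·M_(i-1) + 2(h_(i-1)+h_i)·M_i + h_i·M_(i+1) = 6(Δ_i − Δ_(i-1)) read
  1·M_0 + 4·M_1 + 1·M_2 = 6(Δ_1 - Δ_0) = -60
  1·M_1 + 4·M_2 + 1·M_3 = 6(Δ_2 - Δ_1) = 36
Clamped end conditions give two more equations: 2h_0·M_0 + h_0·M_1 = 6(Δ_0 - p'(0)) = 45 and h_2·M_2 + 2h_2·M_3 = 6(p'(3) - Δ_2) = -24.
Hence M_0 = 562/15, M_1 = -449/15, M_2 = 334/15, M_3 = -347/15.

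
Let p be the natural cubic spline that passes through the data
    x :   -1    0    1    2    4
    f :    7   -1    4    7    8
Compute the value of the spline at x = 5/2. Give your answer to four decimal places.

Put M_i = p'' at the i-th knot. Here h = (1, 1, 1, 2) and Δ = (-8, 5, 3, 1/2), so the interior equations h_(i-1)·M_(i-1) + 2(h_(i-1)+h_i)·M_i + h_i·M_(i+1) = 6(Δ_i − Δ_(i-1)) read
  1·M_0 + 4·M_1 + 1·M_2 = 6(Δ_1 - Δ_0) = 78
  1·M_1 + 4·M_2 + 1·M_3 = 6(Δ_2 - Δ_1) = -12
  1·M_2 + 6·M_3 + 2·M_4 = 6(Δ_3 - Δ_2) = -15
Natural end conditions: M_0 = M_4 = 0.
Solving: M_0 = 0, M_1 = 1851/86, M_2 = -348/43, M_3 = -99/86, M_4 = 0.
On [2, 4], p(x) = 7 + 109/86·(x - 2) - 99/172·(x - 2)² + 33/344·(x - 2)³.
With (x - 2) = 1/2: p(5/2) = 20645/2752.

7.5018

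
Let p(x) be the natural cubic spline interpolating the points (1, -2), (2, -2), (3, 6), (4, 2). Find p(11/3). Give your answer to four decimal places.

Let M_i = p''(x_i). Step sizes h_i = 1, 1, 1; slopes of the chords Δ_i = (y_(i+1) - y_i)/h_i = 0, 8, -4.
  1·M_0 + 4·M_1 + 1·M_2 = 6(Δ_1 - Δ_0) = 48
  1·M_1 + 4·M_2 + 1·M_3 = 6(Δ_2 - Δ_1) = -72
Natural end conditions: M_0 = M_3 = 0.
Hence M_0 = 0, M_1 = 88/5, M_2 = -112/5, M_3 = 0.
On [3, 4], p(x) = 6 + 52/15·(x - 3) - 56/5·(x - 3)² + 56/15·(x - 3)³.
With (x - 3) = 2/3: p(11/3) = 1798/405.

4.4395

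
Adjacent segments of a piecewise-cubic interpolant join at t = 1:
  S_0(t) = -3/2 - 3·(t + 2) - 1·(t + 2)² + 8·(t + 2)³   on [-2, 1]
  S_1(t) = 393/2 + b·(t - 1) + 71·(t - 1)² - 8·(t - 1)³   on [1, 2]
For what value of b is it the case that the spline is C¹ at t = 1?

207

S_0'(t) = -3 - 2·(t + 2) + 24·(t + 2)², so S_0'(1) = 207. On the right, S_1'(1) = b, so b = 207.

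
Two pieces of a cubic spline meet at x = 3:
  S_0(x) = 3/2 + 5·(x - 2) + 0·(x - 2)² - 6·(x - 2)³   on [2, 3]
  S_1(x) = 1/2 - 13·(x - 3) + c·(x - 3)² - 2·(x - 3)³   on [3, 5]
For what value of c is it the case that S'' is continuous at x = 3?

-18

S_0''(x) = 0 - 36·(x - 2), so S_0''(3) = -36. On the right, S_1''(3) = 2c, so c = -18.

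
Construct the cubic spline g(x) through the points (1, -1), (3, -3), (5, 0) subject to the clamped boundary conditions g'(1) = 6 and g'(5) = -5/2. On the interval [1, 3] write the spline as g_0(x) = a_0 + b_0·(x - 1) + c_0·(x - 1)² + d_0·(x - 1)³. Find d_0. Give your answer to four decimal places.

Put σ_i = g'' at the i-th knot. Here h = (2, 2) and Δ = (-1, 3/2), so the interior equations h_(i-1)·σ_(i-1) + 2(h_(i-1)+h_i)·σ_i + h_i·σ_(i+1) = 6(Δ_i − Δ_(i-1)) read
  2·σ_0 + 8·σ_1 + 2·σ_2 = 6(Δ_1 - Δ_0) = 15
Clamped end conditions give two more equations: 2h_0·σ_0 + h_0·σ_1 = 6(Δ_0 - g'(1)) = -42 and h_1·σ_1 + 2h_1·σ_2 = 6(g'(5) - Δ_1) = -24.
Solving the tridiagonal system: σ_0 = -29/2, σ_1 = 8, σ_2 = -10.
On [1, 3], with g_0(x) = a_0 + b_0·(x - 1) + c_0·(x - 1)² + d_0·(x - 1)³: c_0 = σ_0/2 = -29/4, d_0 = (σ_1 - σ_0)/(6h_0) = 15/8, b_0 = Δ_0 - h_0(2σ_0 + σ_1)/6 = 6.

1.8750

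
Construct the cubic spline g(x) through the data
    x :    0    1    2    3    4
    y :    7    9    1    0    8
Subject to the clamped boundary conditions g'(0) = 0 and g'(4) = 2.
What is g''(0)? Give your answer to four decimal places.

With M_i denoting the second derivative at x_i, h_i = 1, 1, 1, 1, and Δ_i = (y_(i+1) − y_i)/h_i = 2, -8, -1, 8:
  1·M_0 + 4·M_1 + 1·M_2 = 6(Δ_1 - Δ_0) = -60
  1·M_1 + 4·M_2 + 1·M_3 = 6(Δ_2 - Δ_1) = 42
  1·M_2 + 4·M_3 + 1·M_4 = 6(Δ_3 - Δ_2) = 54
Clamped end conditions give two more equations: 2h_0·M_0 + h_0·M_1 = 6(Δ_0 - g'(0)) = 12 and h_3·M_3 + 2h_3·M_4 = 6(g'(4) - Δ_3) = -36.
Solving the tridiagonal system: M_0 = 479/28, M_1 = -311/14, M_2 = 47/4, M_3 = 241/14, M_4 = -745/28.

17.1071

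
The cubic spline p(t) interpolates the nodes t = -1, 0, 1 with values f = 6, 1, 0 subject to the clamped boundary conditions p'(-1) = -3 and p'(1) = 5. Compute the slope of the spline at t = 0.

Let m_i = p''(x_i). Step sizes h_i = 1, 1; slopes of the chords Δ_i = (y_(i+1) - y_i)/h_i = -5, -1.
  1·m_0 + 4·m_1 + 1·m_2 = 6(Δ_1 - Δ_0) = 24
Clamped end conditions give two more equations: 2h_0·m_0 + h_0·m_1 = 6(Δ_0 - p'(-1)) = -12 and h_1·m_1 + 2h_1·m_2 = 6(p'(1) - Δ_1) = 36.
Forward elimination and back-substitution give m_0 = -8, m_1 = 4, m_2 = 16.
On [0, 1], p'(t) = b_1 + 2c_1·t + 3d_1·t² with b_1 = Δ_1 - h_1(2m_1 + m_2)/6 = -5, c_1 = m_1/2 = 2, d_1 = (m_2 - m_1)/(6h_1) = 2. So p'(0) = -5.

-5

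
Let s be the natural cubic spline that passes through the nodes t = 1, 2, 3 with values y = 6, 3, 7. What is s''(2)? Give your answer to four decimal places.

With σ_i denoting the second derivative at x_i, h_i = 1, 1, and Δ_i = (y_(i+1) − y_i)/h_i = -3, 4:
  1·σ_0 + 4·σ_1 + 1·σ_2 = 6(Δ_1 - Δ_0) = 42
Natural end conditions: σ_0 = σ_2 = 0.
Solving the tridiagonal system: σ_0 = 0, σ_1 = 21/2, σ_2 = 0.

10.5000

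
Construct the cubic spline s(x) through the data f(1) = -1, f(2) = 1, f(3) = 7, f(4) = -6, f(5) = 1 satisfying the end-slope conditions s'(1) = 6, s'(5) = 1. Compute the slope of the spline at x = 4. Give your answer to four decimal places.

With M_i denoting the second derivative at x_i, h_i = 1, 1, 1, 1, and Δ_i = (y_(i+1) − y_i)/h_i = 2, 6, -13, 7:
  1·M_0 + 4·M_1 + 1·M_2 = 6(Δ_1 - Δ_0) = 24
  1·M_1 + 4·M_2 + 1·M_3 = 6(Δ_2 - Δ_1) = -114
  1·M_2 + 4·M_3 + 1·M_4 = 6(Δ_3 - Δ_2) = 120
Clamped end conditions give two more equations: 2h_0·M_0 + h_0·M_1 = 6(Δ_0 - s'(1)) = -24 and h_3·M_3 + 2h_3·M_4 = 6(s'(5) - Δ_3) = -36.
Solving the tridiagonal system: M_0 = -671/28, M_1 = 335/14, M_2 = -191/4, M_3 = 743/14, M_4 = -1247/28.
On [4, 5], s'(x) = b_3 + 2c_3·(x - 4) + 3d_3·(x - 4)² with b_3 = Δ_3 - h_3(2M_3 + M_4)/6 = -183/56, c_3 = M_3/2 = 743/28, d_3 = (M_4 - M_3)/(6h_3) = -911/56. So s'(4) = -183/56.

-3.2679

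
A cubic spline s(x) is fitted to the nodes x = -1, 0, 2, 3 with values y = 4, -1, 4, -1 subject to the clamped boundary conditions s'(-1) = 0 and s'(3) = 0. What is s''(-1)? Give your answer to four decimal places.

Put M_i = s'' at the i-th knot. Here h = (1, 2, 1) and Δ = (-5, 5/2, -5), so the interior equations h_(i-1)·M_(i-1) + 2(h_(i-1)+h_i)·M_i + h_i·M_(i+1) = 6(Δ_i − Δ_(i-1)) read
  1·M_0 + 6·M_1 + 2·M_2 = 6(Δ_1 - Δ_0) = 45
  2·M_1 + 6·M_2 + 1·M_3 = 6(Δ_2 - Δ_1) = -45
Clamped end conditions give two more equations: 2h_0·M_0 + h_0·M_1 = 6(Δ_0 - s'(-1)) = -30 and h_2·M_2 + 2h_2·M_3 = 6(s'(3) - Δ_2) = 30.
Hence M_0 = -165/7, M_1 = 120/7, M_2 = -120/7, M_3 = 165/7.

-23.5714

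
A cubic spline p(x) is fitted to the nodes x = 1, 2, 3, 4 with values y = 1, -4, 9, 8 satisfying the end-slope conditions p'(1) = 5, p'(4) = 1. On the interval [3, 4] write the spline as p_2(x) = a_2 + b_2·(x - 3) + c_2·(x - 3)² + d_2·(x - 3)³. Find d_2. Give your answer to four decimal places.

With M_i denoting the second derivative at x_i, h_i = 1, 1, 1, and Δ_i = (y_(i+1) − y_i)/h_i = -5, 13, -1:
  1·M_0 + 4·M_1 + 1·M_2 = 6(Δ_1 - Δ_0) = 108
  1·M_1 + 4·M_2 + 1·M_3 = 6(Δ_2 - Δ_1) = -84
Clamped end conditions give two more equations: 2h_0·M_0 + h_0·M_1 = 6(Δ_0 - p'(1)) = -60 and h_2·M_2 + 2h_2·M_3 = 6(p'(4) - Δ_2) = 12.
Forward elimination and back-substitution give M_0 = -832/15, M_1 = 764/15, M_2 = -604/15, M_3 = 392/15.
On [3, 4], with p_2(x) = a_2 + b_2·(x - 3) + c_2·(x - 3)² + d_2·(x - 3)³: c_2 = M_2/2 = -302/15, d_2 = (M_3 - M_2)/(6h_2) = 166/15, b_2 = Δ_2 - h_2(2M_2 + M_3)/6 = 121/15.

11.0667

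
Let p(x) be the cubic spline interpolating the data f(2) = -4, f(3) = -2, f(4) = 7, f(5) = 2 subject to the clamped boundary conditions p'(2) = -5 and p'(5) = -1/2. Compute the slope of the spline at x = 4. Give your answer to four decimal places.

0.8000

Write M_i for p''(x_i). With h_i = 1, 1, 1 and divided differences Δ_i = 2, 9, -5, the continuity of p' gives the tridiagonal system
  1·M_0 + 4·M_1 + 1·M_2 = 6(Δ_1 - Δ_0) = 42
  1·M_1 + 4·M_2 + 1·M_3 = 6(Δ_2 - Δ_1) = -84
Clamped end conditions give two more equations: 2h_0·M_0 + h_0·M_1 = 6(Δ_0 - p'(2)) = 42 and h_2·M_2 + 2h_2·M_3 = 6(p'(5) - Δ_2) = 27.
Hence M_0 = 67/5, M_1 = 76/5, M_2 = -161/5, M_3 = 148/5.
On [4, 5], p'(x) = b_2 + 2c_2·(x - 4) + 3d_2·(x - 4)² with b_2 = Δ_2 - h_2(2M_2 + M_3)/6 = 4/5, c_2 = M_2/2 = -161/10, d_2 = (M_3 - M_2)/(6h_2) = 103/10. So p'(4) = 4/5.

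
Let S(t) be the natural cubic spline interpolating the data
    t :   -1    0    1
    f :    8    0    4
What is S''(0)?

18

Write σ_i for S''(x_i). With h_i = 1, 1 and divided differences Δ_i = -8, 4, the continuity of S' gives the tridiagonal system
  1·σ_0 + 4·σ_1 + 1·σ_2 = 6(Δ_1 - Δ_0) = 72
Natural end conditions: σ_0 = σ_2 = 0.
Solving the tridiagonal system: σ_0 = 0, σ_1 = 18, σ_2 = 0.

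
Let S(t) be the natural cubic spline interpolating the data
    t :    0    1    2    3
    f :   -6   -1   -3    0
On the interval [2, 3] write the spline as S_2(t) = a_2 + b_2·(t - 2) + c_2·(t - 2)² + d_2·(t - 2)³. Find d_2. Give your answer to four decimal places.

-1.8000

With M_i denoting the second derivative at x_i, h_i = 1, 1, 1, and Δ_i = (y_(i+1) − y_i)/h_i = 5, -2, 3:
  1·M_0 + 4·M_1 + 1·M_2 = 6(Δ_1 - Δ_0) = -42
  1·M_1 + 4·M_2 + 1·M_3 = 6(Δ_2 - Δ_1) = 30
Natural end conditions: M_0 = M_3 = 0.
Forward elimination and back-substitution give M_0 = 0, M_1 = -66/5, M_2 = 54/5, M_3 = 0.
On [2, 3], with S_2(t) = a_2 + b_2·(t - 2) + c_2·(t - 2)² + d_2·(t - 2)³: c_2 = M_2/2 = 27/5, d_2 = (M_3 - M_2)/(6h_2) = -9/5, b_2 = Δ_2 - h_2(2M_2 + M_3)/6 = -3/5.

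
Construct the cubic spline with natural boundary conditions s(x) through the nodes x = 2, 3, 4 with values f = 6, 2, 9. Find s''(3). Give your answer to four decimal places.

Let m_i = s''(x_i). Step sizes h_i = 1, 1; slopes of the chords Δ_i = (y_(i+1) - y_i)/h_i = -4, 7.
  1·m_0 + 4·m_1 + 1·m_2 = 6(Δ_1 - Δ_0) = 66
Natural end conditions: m_0 = m_2 = 0.
Solving the tridiagonal system: m_0 = 0, m_1 = 33/2, m_2 = 0.

16.5000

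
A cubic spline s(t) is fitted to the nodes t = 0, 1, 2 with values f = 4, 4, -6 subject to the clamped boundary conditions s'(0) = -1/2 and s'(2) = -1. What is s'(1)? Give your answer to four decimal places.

-7.1250

With M_i denoting the second derivative at x_i, h_i = 1, 1, and Δ_i = (y_(i+1) − y_i)/h_i = 0, -10:
  1·M_0 + 4·M_1 + 1·M_2 = 6(Δ_1 - Δ_0) = -60
Clamped end conditions give two more equations: 2h_0·M_0 + h_0·M_1 = 6(Δ_0 - s'(0)) = 3 and h_1·M_1 + 2h_1·M_2 = 6(s'(2) - Δ_1) = 54.
Hence M_0 = 65/4, M_1 = -59/2, M_2 = 167/4.
On [1, 2], s'(t) = b_1 + 2c_1·(t - 1) + 3d_1·(t - 1)² with b_1 = Δ_1 - h_1(2M_1 + M_2)/6 = -57/8, c_1 = M_1/2 = -59/4, d_1 = (M_2 - M_1)/(6h_1) = 95/8. So s'(1) = -57/8.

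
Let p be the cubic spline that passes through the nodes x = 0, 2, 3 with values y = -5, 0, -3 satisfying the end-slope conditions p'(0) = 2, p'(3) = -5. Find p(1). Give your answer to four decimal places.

-1.8958

Put M_i = p'' at the i-th knot. Here h = (2, 1) and Δ = (5/2, -3), so the interior equations h_(i-1)·M_(i-1) + 2(h_(i-1)+h_i)·M_i + h_i·M_(i+1) = 6(Δ_i − Δ_(i-1)) read
  2·M_0 + 6·M_1 + 1·M_2 = 6(Δ_1 - Δ_0) = -33
Clamped end conditions give two more equations: 2h_0·M_0 + h_0·M_1 = 6(Δ_0 - p'(0)) = 3 and h_1·M_1 + 2h_1·M_2 = 6(p'(3) - Δ_1) = -12.
Hence M_0 = 47/12, M_1 = -19/3, M_2 = -17/6.
On [0, 2], p(x) = -5 + 2·x + 47/24·x² - 41/48·x³.
With x = 1: p(1) = -91/48.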